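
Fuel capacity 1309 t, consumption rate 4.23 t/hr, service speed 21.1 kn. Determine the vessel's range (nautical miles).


Formula: endurance = fuel / rate; range = endurance * speed
Step 1 — endurance = 1309 / 4.23 = 309.4563 hours
Step 2 — range = 309.4563 * 21.1 ≈ 6529.5 nautical miles (5 s.f.)

6529.5 NM


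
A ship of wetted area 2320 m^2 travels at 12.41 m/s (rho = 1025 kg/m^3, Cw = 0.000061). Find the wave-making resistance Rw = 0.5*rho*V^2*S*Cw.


Formula: Rw = 0.5 * rho * V^2 * S * Cw
Step 1 — V^2 = 12.41^2 = 154.0081
Step 2 — 0.5 * rho * V^2 = 0.5 * 1025 * 154.0081 = 78929.15125
Step 3 — Rw = 78929.15125 * 2320 * 0.000061 ≈ 11170 N (5 s.f.)

11170 N


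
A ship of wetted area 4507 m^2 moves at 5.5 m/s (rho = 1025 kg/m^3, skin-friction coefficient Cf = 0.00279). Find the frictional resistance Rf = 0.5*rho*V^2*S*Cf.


Formula: Rf = 0.5 * rho * V^2 * S * Cf
Step 1 — V^2 = 5.5^2 = 30.25
Step 2 — 0.5 * rho * V^2 = 0.5 * 1025 * 30.25 = 15503.125
Step 3 — Rf = 15503.125 * 4507 * 0.00279 ≈ 194940 N (5 s.f.)

194940 N


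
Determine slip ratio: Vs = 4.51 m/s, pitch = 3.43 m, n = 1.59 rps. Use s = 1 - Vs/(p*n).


Formula: s = 1 - Vs / (p * n)
Step 1 — p * n = 3.43 * 1.59 = 5.4537
Step 2 — Vs / (p*n) = 4.51 / 5.4537 = 0.826962 (6 d.p.)
Step 3 — s = 1 - 0.826962 = 0.173038

0.173038


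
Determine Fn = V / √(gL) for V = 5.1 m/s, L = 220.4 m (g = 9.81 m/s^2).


Formula: Fn = V / sqrt(g * L)
Step 1 — g * L = 9.81 * 220.4 = 2162.124
Step 2 — sqrt(g * L) = sqrt(2162.124) = 46.498645
Step 3 — Fn = 5.1 / 46.498645 ≈ 0.10968 (5 s.f.)

0.10968


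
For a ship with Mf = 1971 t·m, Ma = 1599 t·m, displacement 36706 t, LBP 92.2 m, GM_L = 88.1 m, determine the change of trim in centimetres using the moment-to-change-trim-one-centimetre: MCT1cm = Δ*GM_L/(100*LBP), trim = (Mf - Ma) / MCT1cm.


Formula: net trimming moment = Mf - Ma; MCT1cm = Δ*GM_L/(100*LBP); trim = net moment / MCT1cm
Step 1 — net trimming moment = 1971 - 1599 = 372 t·m
Step 2 — MCT1cm = 36706 * 88.1 / (100 * 92.2) = 350.7374 t·m/cm
Step 3 — trim = 372 / 350.7374 ≈ 1.0606 cm (5 s.f.)

1.0606 cm


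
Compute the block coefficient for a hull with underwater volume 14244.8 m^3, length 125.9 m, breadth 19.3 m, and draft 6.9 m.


Formula: Cb = V / (L * B * T)
Step 1 — L * B * T = 125.9 * 19.3 * 6.9 = 16766.103 m^3
Step 2 — Cb = 14244.8 / 16766.103 ≈ 0.84962 (5 s.f.)

0.84962


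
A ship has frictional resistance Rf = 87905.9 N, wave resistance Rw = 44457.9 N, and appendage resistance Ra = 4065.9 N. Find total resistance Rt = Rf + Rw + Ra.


Formula: Rt = Rf + Rw + Ra
Substituting: Rt = 87905.9 + 44457.9 + 4065.9
Result: Rt = 136429.7 N

136429.7 N


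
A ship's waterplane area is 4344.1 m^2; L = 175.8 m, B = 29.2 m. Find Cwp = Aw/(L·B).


Formula: Cwp = Aw / (L * B)
Step 1 — L * B = 175.8 * 29.2 = 5133.36 m^2
Step 2 — Cwp = 4344.1 / 5133.36 ≈ 0.84625 (5 s.f.)

0.84625


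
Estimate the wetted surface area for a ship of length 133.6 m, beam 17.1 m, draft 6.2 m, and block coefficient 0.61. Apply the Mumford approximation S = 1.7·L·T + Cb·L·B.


Formula: S = 1.7*L*T + V/T with V = Cb*L*B*T, i.e. S = L * (1.7*T + Cb*B)
Step 1 — 1.7*T = 1.7 * 6.2 = 10.54 m
Step 2 — Cb*B = 0.61 * 17.1 = 10.431 m
Step 3 — 1.7*T + Cb*B = 10.54 + 10.431 = 20.971 m
Step 4 — S = 133.6 * 20.971 ≈ 2801.7 m^2 (5 s.f.)

2801.7 m^2


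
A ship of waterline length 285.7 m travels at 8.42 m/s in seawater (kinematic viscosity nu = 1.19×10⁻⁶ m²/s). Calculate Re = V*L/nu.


Formula: Re = V * L / nu
Step 1 — V * L = 8.42 * 285.7 = 2405.594 m^2/s
Step 2 — Re = 2405.594 / 1.19e-6 = 2.02e+09

2.02e+09


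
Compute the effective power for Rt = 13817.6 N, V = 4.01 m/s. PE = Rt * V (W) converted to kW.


Formula: PE = Rt * V / 1000 (kW)
Step 1 — PE (W) = 13817.6 * 4.01 = 55408.576 W
Step 2 — PE (kW) = 55408.576 / 1000 ≈ 55.409 kW (5 s.f.)

55.409 kW


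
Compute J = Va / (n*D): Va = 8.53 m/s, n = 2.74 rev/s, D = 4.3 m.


Formula: J = Va / (n * D)
Step 1 — n * D = 2.74 * 4.3 = 11.782
Step 2 — J = 8.53 / 11.782 ≈ 0.72399 (5 s.f.)

0.72399


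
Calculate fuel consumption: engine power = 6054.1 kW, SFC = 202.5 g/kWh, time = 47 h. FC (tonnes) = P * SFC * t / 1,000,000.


Formula: FC (tonnes) = P * SFC * t / 1,000,000
Step 1 — P * SFC * t = 6054.1 * 202.5 * 47 = 57619896.75 g
Step 2 — FC (tonnes) = 57619896.75 / 1,000,000 ≈ 57.620 tonnes (5 s.f.)

57.620 tonnes


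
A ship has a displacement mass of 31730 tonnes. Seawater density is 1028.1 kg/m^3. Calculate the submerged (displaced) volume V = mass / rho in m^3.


Formula: V = mass / rho
Step 1 — convert tonnes to kg: 31730 t * 1000 = 31730000 kg
Step 2 — V = 31730000 / 1028.1 ≈ 30863 m^3 (5 s.f.)

30863 m^3


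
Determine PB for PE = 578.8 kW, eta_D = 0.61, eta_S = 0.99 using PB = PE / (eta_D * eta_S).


Formula: PB = PE / (eta_D * eta_S)
Step 1 — combined efficiency = eta_D * eta_S = 0.61 * 0.99 = 0.6039
Step 2 — PB = 578.8 / 0.6039 ≈ 958.44 kW (5 s.f.)

958.44 kW


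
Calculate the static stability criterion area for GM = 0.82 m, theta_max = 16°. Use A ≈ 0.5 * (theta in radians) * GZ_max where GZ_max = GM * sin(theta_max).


Formula: GZ_max = GM * sin(theta); Area = 0.5 * theta_rad * GZ_max
Step 1 — GZ_max = 0.82 * sin(16°) = 0.82 * 0.275637 = 0.226022 m
Step 2 — theta_rad = 16 * pi/180 = 0.279253 rad
Step 3 — Area = 0.5 * 0.279253 * 0.226022 ≈ 0.031559 m·rad (5 s.f.)

0.031559 m·rad


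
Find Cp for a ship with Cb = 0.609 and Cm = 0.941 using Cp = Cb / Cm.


Formula: Cp = Cb / Cm
Substituting: Cp = 0.609 / 0.941
Result: Cp ≈ 0.64718 (5 s.f.)

0.64718


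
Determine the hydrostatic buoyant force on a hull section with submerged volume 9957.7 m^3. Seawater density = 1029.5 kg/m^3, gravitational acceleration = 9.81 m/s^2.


Formula: Fb = rho * g * V
Substituting: Fb = 1029.5 * 9.81 * 9957.7
Intermediate: 1029.5 * 9.81 = 10099.395
Result: Fb = 10099.395 * 9957.7 ≈ 100570000 N (5 s.f.)

100570000 N


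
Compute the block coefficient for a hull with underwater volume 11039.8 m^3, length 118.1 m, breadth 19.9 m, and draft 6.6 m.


Formula: Cb = V / (L * B * T)
Step 1 — L * B * T = 118.1 * 19.9 * 6.6 = 15511.254 m^3
Step 2 — Cb = 11039.8 / 15511.254 ≈ 0.71173 (5 s.f.)

0.71173


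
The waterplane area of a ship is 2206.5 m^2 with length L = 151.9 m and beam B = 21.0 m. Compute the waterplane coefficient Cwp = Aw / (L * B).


Formula: Cwp = Aw / (L * B)
Step 1 — L * B = 151.9 * 21.0 = 3189.9 m^2
Step 2 — Cwp = 2206.5 / 3189.9 ≈ 0.69171 (5 s.f.)

0.69171


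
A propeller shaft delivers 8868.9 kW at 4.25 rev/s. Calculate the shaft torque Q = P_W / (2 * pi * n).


Formula: Q = P_W / (2 * pi * n)
Step 1 — P_W = 8868.9 kW * 1000 = 8868900.0 W
Step 2 — 2 * pi * n = 2 * pi * 4.25 = 26.703538
Step 3 — Q = 8868900.0 / 26.703538 ≈ 332120 N·m (5 s.f.)

332120 N·m


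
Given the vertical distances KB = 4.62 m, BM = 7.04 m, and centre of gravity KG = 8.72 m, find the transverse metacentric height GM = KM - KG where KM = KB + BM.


Formula: GM = KB + BM - KG
Step 1 — KM = KB + BM = 4.62 + 7.04 = 11.66 m
Step 2 — GM = KM - KG = 11.66 - 8.72 = 2.94 m

2.94 m


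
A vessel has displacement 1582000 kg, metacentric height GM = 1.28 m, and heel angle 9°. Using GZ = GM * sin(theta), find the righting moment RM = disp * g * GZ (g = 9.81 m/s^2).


Formula: GZ = GM * sin(theta); RM = disp * g * GZ
Step 1 — GZ = 1.28 * sin(9°) = 1.28 * 0.156434 = 0.200236 m
Step 2 — RM = 1582000 * 9.81 * 0.200236 ≈ 3107500 N·m (5 s.f.)

3107500 N·m


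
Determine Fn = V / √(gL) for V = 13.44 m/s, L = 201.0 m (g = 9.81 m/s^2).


Formula: Fn = V / sqrt(g * L)
Step 1 — g * L = 9.81 * 201.0 = 1971.81
Step 2 — sqrt(g * L) = sqrt(1971.81) = 44.405067
Step 3 — Fn = 13.44 / 44.405067 ≈ 0.30267 (5 s.f.)

0.30267


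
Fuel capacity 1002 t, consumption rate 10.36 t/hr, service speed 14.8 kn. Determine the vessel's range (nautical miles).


Formula: endurance = fuel / rate; range = endurance * speed
Step 1 — endurance = 1002 / 10.36 = 96.7181 hours
Step 2 — range = 96.7181 * 14.8 ≈ 1431.4 nautical miles (5 s.f.)

1431.4 NM


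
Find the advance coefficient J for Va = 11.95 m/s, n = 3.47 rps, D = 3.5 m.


Formula: J = Va / (n * D)
Step 1 — n * D = 3.47 * 3.5 = 12.145
Step 2 — J = 11.95 / 12.145 ≈ 0.98394 (5 s.f.)

0.98394


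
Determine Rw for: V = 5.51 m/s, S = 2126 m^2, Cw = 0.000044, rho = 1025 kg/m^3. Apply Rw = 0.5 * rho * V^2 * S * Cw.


Formula: Rw = 0.5 * rho * V^2 * S * Cw
Step 1 — V^2 = 5.51^2 = 30.3601
Step 2 — 0.5 * rho * V^2 = 0.5 * 1025 * 30.3601 = 15559.55125
Step 3 — Rw = 15559.55125 * 2126 * 0.000044 ≈ 1455.5 N (5 s.f.)

1455.5 N


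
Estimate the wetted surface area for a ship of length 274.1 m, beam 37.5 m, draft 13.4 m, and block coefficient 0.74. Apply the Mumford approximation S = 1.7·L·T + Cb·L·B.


Formula: S = 1.7*L*T + V/T with V = Cb*L*B*T, i.e. S = L * (1.7*T + Cb*B)
Step 1 — 1.7*T = 1.7 * 13.4 = 22.78 m
Step 2 — Cb*B = 0.74 * 37.5 = 27.75 m
Step 3 — 1.7*T + Cb*B = 22.78 + 27.75 = 50.53 m
Step 4 — S = 274.1 * 50.53 ≈ 13850 m^2 (5 s.f.)

13850 m^2


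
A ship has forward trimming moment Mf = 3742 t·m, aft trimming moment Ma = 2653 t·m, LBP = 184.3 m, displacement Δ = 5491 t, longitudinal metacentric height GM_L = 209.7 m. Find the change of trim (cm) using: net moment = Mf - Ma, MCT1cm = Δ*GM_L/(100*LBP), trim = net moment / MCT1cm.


Formula: net trimming moment = Mf - Ma; MCT1cm = Δ*GM_L/(100*LBP); trim = net moment / MCT1cm
Step 1 — net trimming moment = 3742 - 2653 = 1089 t·m
Step 2 — MCT1cm = 5491 * 209.7 / (100 * 184.3) = 62.4776 t·m/cm
Step 3 — trim = 1089 / 62.4776 ≈ 17.430 cm (5 s.f.)

17.430 cm


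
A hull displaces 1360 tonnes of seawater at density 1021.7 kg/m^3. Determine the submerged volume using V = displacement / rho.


Formula: V = mass / rho
Step 1 — convert tonnes to kg: 1360 t * 1000 = 1360000 kg
Step 2 — V = 1360000 / 1021.7 ≈ 1331.1 m^3 (5 s.f.)

1331.1 m^3


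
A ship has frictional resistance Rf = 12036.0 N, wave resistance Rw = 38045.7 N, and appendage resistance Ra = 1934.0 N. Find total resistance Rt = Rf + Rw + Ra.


Formula: Rt = Rf + Rw + Ra
Substituting: Rt = 12036.0 + 38045.7 + 1934.0
Result: Rt = 52015.7 N

52015.7 N


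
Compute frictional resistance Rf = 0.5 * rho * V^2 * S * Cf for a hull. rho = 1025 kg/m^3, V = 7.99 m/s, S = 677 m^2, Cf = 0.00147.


Formula: Rf = 0.5 * rho * V^2 * S * Cf
Step 1 — V^2 = 7.99^2 = 63.8401
Step 2 — 0.5 * rho * V^2 = 0.5 * 1025 * 63.8401 = 32718.05125
Step 3 — Rf = 32718.05125 * 677 * 0.00147 ≈ 32561 N (5 s.f.)

32561 N


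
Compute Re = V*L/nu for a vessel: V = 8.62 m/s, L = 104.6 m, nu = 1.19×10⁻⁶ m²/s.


Formula: Re = V * L / nu
Step 1 — V * L = 8.62 * 104.6 = 901.652 m^2/s
Step 2 — Re = 901.652 / 1.19e-6 = 7.58e+08

7.58e+08


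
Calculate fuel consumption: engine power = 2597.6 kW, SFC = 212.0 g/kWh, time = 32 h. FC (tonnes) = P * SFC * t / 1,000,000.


Formula: FC (tonnes) = P * SFC * t / 1,000,000
Step 1 — P * SFC * t = 2597.6 * 212.0 * 32 = 17622118.4 g
Step 2 — FC (tonnes) = 17622118.4 / 1,000,000 ≈ 17.622 tonnes (5 s.f.)

17.622 tonnes


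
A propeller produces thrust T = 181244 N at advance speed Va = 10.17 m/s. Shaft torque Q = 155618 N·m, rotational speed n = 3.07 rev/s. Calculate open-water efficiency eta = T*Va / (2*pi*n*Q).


Formula: eta = T * Va / (2 * pi * n * Q)
Step 1 — numerator = T * Va = 181244 * 10.17 = 1843251.48
Step 2 — 2 * pi * n = 2 * pi * 3.07 = 19.289379
Step 3 — denominator = 19.289379 * 155618 = 3001774.58
Step 4 — eta = 1843251.48 / 3001774.58 ≈ 0.61405 (5 s.f.)

0.61405


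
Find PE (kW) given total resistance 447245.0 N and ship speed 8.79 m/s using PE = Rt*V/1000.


Formula: PE = Rt * V / 1000 (kW)
Step 1 — PE (W) = 447245.0 * 8.79 = 3931283.55 W
Step 2 — PE (kW) = 3931283.55 / 1000 ≈ 3931.3 kW (5 s.f.)

3931.3 kW


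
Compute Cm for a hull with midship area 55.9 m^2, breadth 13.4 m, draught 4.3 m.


Formula: Cm = Am / (B * T)
Step 1 — B * T = 13.4 * 4.3 = 57.62 m^2
Step 2 — Cm = 55.9 / 57.62 ≈ 0.97015 (5 s.f.)

0.97015


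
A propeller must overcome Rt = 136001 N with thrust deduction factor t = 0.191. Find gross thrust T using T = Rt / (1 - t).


Formula: T = Rt / (1 - t)
Step 1 — (1 - t) = 1 - 0.191 = 0.809
Step 2 — T = 136001 / 0.809 ≈ 168110 N (5 s.f.)

168110 N


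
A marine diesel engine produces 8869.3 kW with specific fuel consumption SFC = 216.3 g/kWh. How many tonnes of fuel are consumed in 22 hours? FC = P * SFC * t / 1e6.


Formula: FC (tonnes) = P * SFC * t / 1,000,000
Step 1 — P * SFC * t = 8869.3 * 216.3 * 22 = 42205450.98 g
Step 2 — FC (tonnes) = 42205450.98 / 1,000,000 ≈ 42.205 tonnes (5 s.f.)

42.205 tonnes


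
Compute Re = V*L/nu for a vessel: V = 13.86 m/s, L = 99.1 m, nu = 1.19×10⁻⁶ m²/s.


Formula: Re = V * L / nu
Step 1 — V * L = 13.86 * 99.1 = 1373.526 m^2/s
Step 2 — Re = 1373.526 / 1.19e-6 = 1.15e+09

1.15e+09


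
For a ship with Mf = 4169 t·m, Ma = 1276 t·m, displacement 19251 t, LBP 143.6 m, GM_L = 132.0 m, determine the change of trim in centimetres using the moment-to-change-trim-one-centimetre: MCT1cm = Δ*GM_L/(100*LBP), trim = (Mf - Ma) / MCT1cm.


Formula: net trimming moment = Mf - Ma; MCT1cm = Δ*GM_L/(100*LBP); trim = net moment / MCT1cm
Step 1 — net trimming moment = 4169 - 1276 = 2893 t·m
Step 2 — MCT1cm = 19251 * 132.0 / (100 * 143.6) = 176.9591 t·m/cm
Step 3 — trim = 2893 / 176.9591 ≈ 16.348 cm (5 s.f.)

16.348 cm


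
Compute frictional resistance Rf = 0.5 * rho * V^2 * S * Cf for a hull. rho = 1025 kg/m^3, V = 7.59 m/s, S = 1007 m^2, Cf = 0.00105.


Formula: Rf = 0.5 * rho * V^2 * S * Cf
Step 1 — V^2 = 7.59^2 = 57.6081
Step 2 — 0.5 * rho * V^2 = 0.5 * 1025 * 57.6081 = 29524.15125
Step 3 — Rf = 29524.15125 * 1007 * 0.00105 ≈ 31217 N (5 s.f.)

31217 N


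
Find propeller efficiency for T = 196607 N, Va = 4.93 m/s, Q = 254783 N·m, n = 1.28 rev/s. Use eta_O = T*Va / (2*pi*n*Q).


Formula: eta = T * Va / (2 * pi * n * Q)
Step 1 — numerator = T * Va = 196607 * 4.93 = 969272.51
Step 2 — 2 * pi * n = 2 * pi * 1.28 = 8.042477
Step 3 — denominator = 8.042477 * 254783 = 2049086.42
Step 4 — eta = 969272.51 / 2049086.42 ≈ 0.47303 (5 s.f.)

0.47303


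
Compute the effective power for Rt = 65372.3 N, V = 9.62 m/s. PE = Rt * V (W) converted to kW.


Formula: PE = Rt * V / 1000 (kW)
Step 1 — PE (W) = 65372.3 * 9.62 = 628881.526 W
Step 2 — PE (kW) = 628881.526 / 1000 ≈ 628.88 kW (5 s.f.)

628.88 kW


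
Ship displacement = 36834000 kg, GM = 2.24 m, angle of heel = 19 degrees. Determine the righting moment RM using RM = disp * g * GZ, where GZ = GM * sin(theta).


Formula: GZ = GM * sin(theta); RM = disp * g * GZ
Step 1 — GZ = 2.24 * sin(19°) = 2.24 * 0.325568 = 0.729272 m
Step 2 — RM = 36834000 * 9.81 * 0.729272 ≈ 263520000 N·m (5 s.f.)

263520000 N·m


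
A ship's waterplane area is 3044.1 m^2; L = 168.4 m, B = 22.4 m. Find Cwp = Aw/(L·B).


Formula: Cwp = Aw / (L * B)
Step 1 — L * B = 168.4 * 22.4 = 3772.16 m^2
Step 2 — Cwp = 3044.1 / 3772.16 ≈ 0.80699 (5 s.f.)

0.80699


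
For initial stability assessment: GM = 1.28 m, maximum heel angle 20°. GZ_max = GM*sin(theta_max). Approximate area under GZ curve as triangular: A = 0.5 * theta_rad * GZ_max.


Formula: GZ_max = GM * sin(theta); Area = 0.5 * theta_rad * GZ_max
Step 1 — GZ_max = 1.28 * sin(20°) = 1.28 * 0.34202 = 0.437786 m
Step 2 — theta_rad = 20 * pi/180 = 0.349066 rad
Step 3 — Area = 0.5 * 0.349066 * 0.437786 ≈ 0.076408 m·rad (5 s.f.)

0.076408 m·rad


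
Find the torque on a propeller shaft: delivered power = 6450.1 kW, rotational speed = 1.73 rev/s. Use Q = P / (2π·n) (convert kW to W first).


Formula: Q = P_W / (2 * pi * n)
Step 1 — P_W = 6450.1 kW * 1000 = 6450100.0 W
Step 2 — 2 * pi * n = 2 * pi * 1.73 = 10.869911
Step 3 — Q = 6450100.0 / 10.869911 ≈ 593390 N·m (5 s.f.)

593390 N·m


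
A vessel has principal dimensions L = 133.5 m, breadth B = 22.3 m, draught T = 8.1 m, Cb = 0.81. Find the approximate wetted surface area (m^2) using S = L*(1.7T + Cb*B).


Formula: S = 1.7*L*T + V/T with V = Cb*L*B*T, i.e. S = L * (1.7*T + Cb*B)
Step 1 — 1.7*T = 1.7 * 8.1 = 13.77 m
Step 2 — Cb*B = 0.81 * 22.3 = 18.063 m
Step 3 — 1.7*T + Cb*B = 13.77 + 18.063 = 31.833 m
Step 4 — S = 133.5 * 31.833 ≈ 4249.7 m^2 (5 s.f.)

4249.7 m^2


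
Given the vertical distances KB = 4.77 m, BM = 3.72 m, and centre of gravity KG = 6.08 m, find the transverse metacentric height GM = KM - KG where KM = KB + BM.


Formula: GM = KB + BM - KG
Step 1 — KM = KB + BM = 4.77 + 3.72 = 8.49 m
Step 2 — GM = KM - KG = 8.49 - 6.08 = 2.41 m

2.41 m


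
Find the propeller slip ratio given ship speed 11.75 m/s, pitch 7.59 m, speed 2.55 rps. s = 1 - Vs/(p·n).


Formula: s = 1 - Vs / (p * n)
Step 1 — p * n = 7.59 * 2.55 = 19.3545
Step 2 — Vs / (p*n) = 11.75 / 19.3545 = 0.607094 (6 d.p.)
Step 3 — s = 1 - 0.607094 = 0.392906

0.392906


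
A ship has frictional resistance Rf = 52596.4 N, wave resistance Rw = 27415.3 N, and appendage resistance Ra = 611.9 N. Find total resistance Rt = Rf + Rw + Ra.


Formula: Rt = Rf + Rw + Ra
Substituting: Rt = 52596.4 + 27415.3 + 611.9
Result: Rt = 80623.6 N

80623.6 N


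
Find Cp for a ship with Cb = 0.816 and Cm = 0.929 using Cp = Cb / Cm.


Formula: Cp = Cb / Cm
Substituting: Cp = 0.816 / 0.929
Result: Cp ≈ 0.87836 (5 s.f.)

0.87836


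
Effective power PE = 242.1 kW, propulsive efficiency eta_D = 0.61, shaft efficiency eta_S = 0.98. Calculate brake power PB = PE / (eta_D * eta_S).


Formula: PB = PE / (eta_D * eta_S)
Step 1 — combined efficiency = eta_D * eta_S = 0.61 * 0.98 = 0.5978
Step 2 — PB = 242.1 / 0.5978 ≈ 404.98 kW (5 s.f.)

404.98 kW


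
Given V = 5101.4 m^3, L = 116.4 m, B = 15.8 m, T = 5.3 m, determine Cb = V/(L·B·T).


Formula: Cb = V / (L * B * T)
Step 1 — L * B * T = 116.4 * 15.8 * 5.3 = 9747.336 m^3
Step 2 — Cb = 5101.4 / 9747.336 ≈ 0.52336 (5 s.f.)

0.52336


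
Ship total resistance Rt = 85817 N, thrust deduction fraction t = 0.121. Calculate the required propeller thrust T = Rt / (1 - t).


Formula: T = Rt / (1 - t)
Step 1 — (1 - t) = 1 - 0.121 = 0.879
Step 2 — T = 85817 / 0.879 ≈ 97630 N (5 s.f.)

97630 N


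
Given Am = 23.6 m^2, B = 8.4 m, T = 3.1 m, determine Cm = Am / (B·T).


Formula: Cm = Am / (B * T)
Step 1 — B * T = 8.4 * 3.1 = 26.04 m^2
Step 2 — Cm = 23.6 / 26.04 ≈ 0.90630 (5 s.f.)

0.90630


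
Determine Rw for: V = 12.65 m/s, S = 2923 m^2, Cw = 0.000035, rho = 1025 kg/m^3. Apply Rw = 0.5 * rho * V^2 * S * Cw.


Formula: Rw = 0.5 * rho * V^2 * S * Cw
Step 1 — V^2 = 12.65^2 = 160.0225
Step 2 — 0.5 * rho * V^2 = 0.5 * 1025 * 160.0225 = 82011.53125
Step 3 — Rw = 82011.53125 * 2923 * 0.000035 ≈ 8390.2 N (5 s.f.)

8390.2 N


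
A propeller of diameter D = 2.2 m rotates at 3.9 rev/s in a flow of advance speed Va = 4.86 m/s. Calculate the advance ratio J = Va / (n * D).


Formula: J = Va / (n * D)
Step 1 — n * D = 3.9 * 2.2 = 8.58
Step 2 — J = 4.86 / 8.58 ≈ 0.56643 (5 s.f.)

0.56643


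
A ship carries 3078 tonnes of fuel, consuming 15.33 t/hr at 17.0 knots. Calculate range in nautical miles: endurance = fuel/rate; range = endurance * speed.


Formula: endurance = fuel / rate; range = endurance * speed
Step 1 — endurance = 3078 / 15.33 = 200.7828 hours
Step 2 — range = 200.7828 * 17.0 ≈ 3413.3 nautical miles (5 s.f.)

3413.3 NM


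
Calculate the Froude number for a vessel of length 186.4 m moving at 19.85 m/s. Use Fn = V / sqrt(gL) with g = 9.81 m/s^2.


Formula: Fn = V / sqrt(g * L)
Step 1 — g * L = 9.81 * 186.4 = 1828.584
Step 2 — sqrt(g * L) = sqrt(1828.584) = 42.761946
Step 3 — Fn = 19.85 / 42.761946 ≈ 0.46420 (5 s.f.)

0.46420


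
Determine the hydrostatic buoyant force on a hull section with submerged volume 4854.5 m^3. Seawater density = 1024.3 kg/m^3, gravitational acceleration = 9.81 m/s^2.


Formula: Fb = rho * g * V
Substituting: Fb = 1024.3 * 9.81 * 4854.5
Intermediate: 1024.3 * 9.81 = 10048.383
Result: Fb = 10048.383 * 4854.5 ≈ 48780000 N (5 s.f.)

48780000 N


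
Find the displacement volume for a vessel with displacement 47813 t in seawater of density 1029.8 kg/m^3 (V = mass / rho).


Formula: V = mass / rho
Step 1 — convert tonnes to kg: 47813 t * 1000 = 47813000 kg
Step 2 — V = 47813000 / 1029.8 ≈ 46429 m^3 (5 s.f.)

46429 m^3


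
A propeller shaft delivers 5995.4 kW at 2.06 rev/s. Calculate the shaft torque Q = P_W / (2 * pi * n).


Formula: Q = P_W / (2 * pi * n)
Step 1 — P_W = 5995.4 kW * 1000 = 5995400.0 W
Step 2 — 2 * pi * n = 2 * pi * 2.06 = 12.943362
Step 3 — Q = 5995400.0 / 12.943362 ≈ 463200 N·m (5 s.f.)

463200 N·m


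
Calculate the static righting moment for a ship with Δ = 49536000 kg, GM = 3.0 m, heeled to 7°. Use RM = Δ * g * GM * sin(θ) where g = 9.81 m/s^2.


Formula: GZ = GM * sin(theta); RM = disp * g * GZ
Step 1 — GZ = 3.0 * sin(7°) = 3.0 * 0.121869 = 0.365607 m
Step 2 — RM = 49536000 * 9.81 * 0.365607 ≈ 177670000 N·m (5 s.f.)

177670000 N·m


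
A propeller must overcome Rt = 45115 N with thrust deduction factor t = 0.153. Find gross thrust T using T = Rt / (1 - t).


Formula: T = Rt / (1 - t)
Step 1 — (1 - t) = 1 - 0.153 = 0.847
Step 2 — T = 45115 / 0.847 ≈ 53264 N (5 s.f.)

53264 N


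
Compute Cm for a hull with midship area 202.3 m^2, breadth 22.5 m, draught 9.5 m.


Formula: Cm = Am / (B * T)
Step 1 — B * T = 22.5 * 9.5 = 213.75 m^2
Step 2 — Cm = 202.3 / 213.75 ≈ 0.94643 (5 s.f.)

0.94643


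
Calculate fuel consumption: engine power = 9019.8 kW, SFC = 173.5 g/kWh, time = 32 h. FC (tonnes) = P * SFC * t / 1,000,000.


Formula: FC (tonnes) = P * SFC * t / 1,000,000
Step 1 — P * SFC * t = 9019.8 * 173.5 * 32 = 50077929.6 g
Step 2 — FC (tonnes) = 50077929.6 / 1,000,000 ≈ 50.078 tonnes (5 s.f.)

50.078 tonnes


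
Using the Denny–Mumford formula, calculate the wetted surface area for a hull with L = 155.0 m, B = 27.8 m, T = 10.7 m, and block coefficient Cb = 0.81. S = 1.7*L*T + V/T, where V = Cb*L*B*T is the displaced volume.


Formula: S = 1.7*L*T + V/T with V = Cb*L*B*T, i.e. S = L * (1.7*T + Cb*B)
Step 1 — 1.7*T = 1.7 * 10.7 = 18.19 m
Step 2 — Cb*B = 0.81 * 27.8 = 22.518 m
Step 3 — 1.7*T + Cb*B = 18.19 + 22.518 = 40.708 m
Step 4 — S = 155.0 * 40.708 ≈ 6309.7 m^2 (5 s.f.)

6309.7 m^2


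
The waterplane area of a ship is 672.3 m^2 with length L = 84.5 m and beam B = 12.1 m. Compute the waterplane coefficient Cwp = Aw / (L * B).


Formula: Cwp = Aw / (L * B)
Step 1 — L * B = 84.5 * 12.1 = 1022.45 m^2
Step 2 — Cwp = 672.3 / 1022.45 ≈ 0.65754 (5 s.f.)

0.65754


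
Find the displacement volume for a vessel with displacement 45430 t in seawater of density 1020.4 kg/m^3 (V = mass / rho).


Formula: V = mass / rho
Step 1 — convert tonnes to kg: 45430 t * 1000 = 45430000 kg
Step 2 — V = 45430000 / 1020.4 ≈ 44522 m^3 (5 s.f.)

44522 m^3


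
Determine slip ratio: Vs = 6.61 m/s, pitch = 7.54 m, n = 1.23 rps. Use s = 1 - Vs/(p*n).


Formula: s = 1 - Vs / (p * n)
Step 1 — p * n = 7.54 * 1.23 = 9.2742
Step 2 — Vs / (p*n) = 6.61 / 9.2742 = 0.71273 (6 d.p.)
Step 3 — s = 1 - 0.71273 = 0.28727

0.28727


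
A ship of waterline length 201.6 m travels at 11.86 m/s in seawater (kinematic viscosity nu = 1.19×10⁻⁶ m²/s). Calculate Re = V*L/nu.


Formula: Re = V * L / nu
Step 1 — V * L = 11.86 * 201.6 = 2390.976 m^2/s
Step 2 — Re = 2390.976 / 1.19e-6 = 2.01e+09

2.01e+09


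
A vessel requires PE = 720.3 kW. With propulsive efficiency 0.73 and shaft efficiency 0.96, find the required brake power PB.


Formula: PB = PE / (eta_D * eta_S)
Step 1 — combined efficiency = eta_D * eta_S = 0.73 * 0.96 = 0.7008
Step 2 — PB = 720.3 / 0.7008 ≈ 1027.8 kW (5 s.f.)

1027.8 kW


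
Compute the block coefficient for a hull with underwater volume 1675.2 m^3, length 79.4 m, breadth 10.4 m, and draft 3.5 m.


Formula: Cb = V / (L * B * T)
Step 1 — L * B * T = 79.4 * 10.4 * 3.5 = 2890.16 m^3
Step 2 — Cb = 1675.2 / 2890.16 ≈ 0.57962 (5 s.f.)

0.57962


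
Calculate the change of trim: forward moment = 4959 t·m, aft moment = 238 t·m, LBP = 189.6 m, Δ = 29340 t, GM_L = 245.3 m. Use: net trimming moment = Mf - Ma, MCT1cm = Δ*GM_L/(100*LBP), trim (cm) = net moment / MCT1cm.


Formula: net trimming moment = Mf - Ma; MCT1cm = Δ*GM_L/(100*LBP); trim = net moment / MCT1cm
Step 1 — net trimming moment = 4959 - 238 = 4721 t·m
Step 2 — MCT1cm = 29340 * 245.3 / (100 * 189.6) = 379.594 t·m/cm
Step 3 — trim = 4721 / 379.594 ≈ 12.437 cm (5 s.f.)

12.437 cm


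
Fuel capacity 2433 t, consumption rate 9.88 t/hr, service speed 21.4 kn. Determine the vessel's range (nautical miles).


Formula: endurance = fuel / rate; range = endurance * speed
Step 1 — endurance = 2433 / 9.88 = 246.2551 hours
Step 2 — range = 246.2551 * 21.4 ≈ 5269.9 nautical miles (5 s.f.)

5269.9 NM


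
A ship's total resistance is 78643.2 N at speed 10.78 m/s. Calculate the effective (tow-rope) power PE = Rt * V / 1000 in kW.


Formula: PE = Rt * V / 1000 (kW)
Step 1 — PE (W) = 78643.2 * 10.78 = 847773.696 W
Step 2 — PE (kW) = 847773.696 / 1000 ≈ 847.77 kW (5 s.f.)

847.77 kW


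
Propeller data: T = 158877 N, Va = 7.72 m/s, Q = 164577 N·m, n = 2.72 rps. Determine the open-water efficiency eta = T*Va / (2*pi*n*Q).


Formula: eta = T * Va / (2 * pi * n * Q)
Step 1 — numerator = T * Va = 158877 * 7.72 = 1226530.44
Step 2 — 2 * pi * n = 2 * pi * 2.72 = 17.090264
Step 3 — denominator = 17.090264 * 164577 = 2812664.38
Step 4 — eta = 1226530.44 / 2812664.38 ≈ 0.43607 (5 s.f.)

0.43607


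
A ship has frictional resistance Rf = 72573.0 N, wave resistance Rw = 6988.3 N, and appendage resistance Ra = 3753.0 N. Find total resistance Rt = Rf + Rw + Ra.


Formula: Rt = Rf + Rw + Ra
Substituting: Rt = 72573.0 + 6988.3 + 3753.0
Result: Rt = 83314.3 N

83314.3 N


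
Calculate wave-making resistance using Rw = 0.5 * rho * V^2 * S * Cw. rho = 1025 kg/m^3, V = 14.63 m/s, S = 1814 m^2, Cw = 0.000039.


Formula: Rw = 0.5 * rho * V^2 * S * Cw
Step 1 — V^2 = 14.63^2 = 214.0369
Step 2 — 0.5 * rho * V^2 = 0.5 * 1025 * 214.0369 = 109693.91125
Step 3 — Rw = 109693.91125 * 1814 * 0.000039 ≈ 7760.4 N (5 s.f.)

7760.4 N


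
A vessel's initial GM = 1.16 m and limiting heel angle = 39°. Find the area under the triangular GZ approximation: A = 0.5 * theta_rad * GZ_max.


Formula: GZ_max = GM * sin(theta); Area = 0.5 * theta_rad * GZ_max
Step 1 — GZ_max = 1.16 * sin(39°) = 1.16 * 0.62932 = 0.730011 m
Step 2 — theta_rad = 39 * pi/180 = 0.680678 rad
Step 3 — Area = 0.5 * 0.680678 * 0.730011 ≈ 0.24845 m·rad (5 s.f.)

0.24845 m·rad


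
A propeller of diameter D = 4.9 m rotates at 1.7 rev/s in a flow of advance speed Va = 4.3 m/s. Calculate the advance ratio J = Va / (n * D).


Formula: J = Va / (n * D)
Step 1 — n * D = 1.7 * 4.9 = 8.33
Step 2 — J = 4.3 / 8.33 ≈ 0.51621 (5 s.f.)

0.51621


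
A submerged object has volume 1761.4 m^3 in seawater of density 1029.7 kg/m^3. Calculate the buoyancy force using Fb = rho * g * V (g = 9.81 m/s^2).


Formula: Fb = rho * g * V
Substituting: Fb = 1029.7 * 9.81 * 1761.4
Intermediate: 1029.7 * 9.81 = 10101.357
Result: Fb = 10101.357 * 1761.4 ≈ 17793000 N (5 s.f.)

17793000 N


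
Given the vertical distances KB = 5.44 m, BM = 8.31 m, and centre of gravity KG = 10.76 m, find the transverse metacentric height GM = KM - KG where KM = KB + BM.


Formula: GM = KB + BM - KG
Step 1 — KM = KB + BM = 5.44 + 8.31 = 13.75 m
Step 2 — GM = KM - KG = 13.75 - 10.76 = 2.99 m

2.99 m


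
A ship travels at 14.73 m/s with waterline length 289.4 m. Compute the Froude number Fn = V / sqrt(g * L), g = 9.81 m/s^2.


Formula: Fn = V / sqrt(g * L)
Step 1 — g * L = 9.81 * 289.4 = 2839.014
Step 2 — sqrt(g * L) = sqrt(2839.014) = 53.282399
Step 3 — Fn = 14.73 / 53.282399 ≈ 0.27645 (5 s.f.)

0.27645


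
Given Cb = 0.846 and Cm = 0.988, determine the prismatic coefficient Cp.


Formula: Cp = Cb / Cm
Substituting: Cp = 0.846 / 0.988
Result: Cp ≈ 0.85628 (5 s.f.)

0.85628


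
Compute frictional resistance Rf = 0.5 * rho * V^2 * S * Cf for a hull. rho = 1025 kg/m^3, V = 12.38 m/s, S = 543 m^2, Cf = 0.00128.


Formula: Rf = 0.5 * rho * V^2 * S * Cf
Step 1 — V^2 = 12.38^2 = 153.2644
Step 2 — 0.5 * rho * V^2 = 0.5 * 1025 * 153.2644 = 78548.005
Step 3 — Rf = 78548.005 * 543 * 0.00128 ≈ 54594 N (5 s.f.)

54594 N


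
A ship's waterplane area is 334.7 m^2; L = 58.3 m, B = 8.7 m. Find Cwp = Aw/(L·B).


Formula: Cwp = Aw / (L * B)
Step 1 — L * B = 58.3 * 8.7 = 507.21 m^2
Step 2 — Cwp = 334.7 / 507.21 ≈ 0.65988 (5 s.f.)

0.65988


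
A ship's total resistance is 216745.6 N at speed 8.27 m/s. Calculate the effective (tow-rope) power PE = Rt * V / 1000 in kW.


Formula: PE = Rt * V / 1000 (kW)
Step 1 — PE (W) = 216745.6 * 8.27 = 1792486.112 W
Step 2 — PE (kW) = 1792486.112 / 1000 ≈ 1792.5 kW (5 s.f.)

1792.5 kW


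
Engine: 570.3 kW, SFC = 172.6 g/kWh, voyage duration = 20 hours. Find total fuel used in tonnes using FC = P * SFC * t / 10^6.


Formula: FC (tonnes) = P * SFC * t / 1,000,000
Step 1 — P * SFC * t = 570.3 * 172.6 * 20 = 1968675.6 g
Step 2 — FC (tonnes) = 1968675.6 / 1,000,000 ≈ 1.9687 tonnes (5 s.f.)

1.9687 tonnes


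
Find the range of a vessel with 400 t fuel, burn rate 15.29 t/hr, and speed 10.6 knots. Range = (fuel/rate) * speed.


Formula: endurance = fuel / rate; range = endurance * speed
Step 1 — endurance = 400 / 15.29 = 26.1609 hours
Step 2 — range = 26.1609 * 10.6 ≈ 277.31 nautical miles (5 s.f.)

277.31 NM


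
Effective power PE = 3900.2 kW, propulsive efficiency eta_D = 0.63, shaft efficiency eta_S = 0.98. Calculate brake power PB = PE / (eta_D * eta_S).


Formula: PB = PE / (eta_D * eta_S)
Step 1 — combined efficiency = eta_D * eta_S = 0.63 * 0.98 = 0.6174
Step 2 — PB = 3900.2 / 0.6174 ≈ 6317.1 kW (5 s.f.)

6317.1 kW


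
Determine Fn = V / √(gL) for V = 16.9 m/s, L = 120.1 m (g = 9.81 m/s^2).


Formula: Fn = V / sqrt(g * L)
Step 1 — g * L = 9.81 * 120.1 = 1178.181
Step 2 — sqrt(g * L) = sqrt(1178.181) = 34.324641
Step 3 — Fn = 16.9 / 34.324641 ≈ 0.49236 (5 s.f.)

0.49236


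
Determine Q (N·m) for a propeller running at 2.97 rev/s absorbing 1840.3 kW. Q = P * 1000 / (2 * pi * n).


Formula: Q = P_W / (2 * pi * n)
Step 1 — P_W = 1840.3 kW * 1000 = 1840300.0 W
Step 2 — 2 * pi * n = 2 * pi * 2.97 = 18.66106
Step 3 — Q = 1840300.0 / 18.66106 ≈ 98617 N·m (5 s.f.)

98617 N·m


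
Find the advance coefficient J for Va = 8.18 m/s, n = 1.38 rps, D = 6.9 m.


Formula: J = Va / (n * D)
Step 1 — n * D = 1.38 * 6.9 = 9.522
Step 2 — J = 8.18 / 9.522 ≈ 0.85906 (5 s.f.)

0.85906


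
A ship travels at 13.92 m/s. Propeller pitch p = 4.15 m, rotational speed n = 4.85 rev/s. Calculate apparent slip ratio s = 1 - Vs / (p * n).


Formula: s = 1 - Vs / (p * n)
Step 1 — p * n = 4.15 * 4.85 = 20.1275
Step 2 — Vs / (p*n) = 13.92 / 20.1275 = 0.691591 (6 d.p.)
Step 3 — s = 1 - 0.691591 = 0.308409

0.308409


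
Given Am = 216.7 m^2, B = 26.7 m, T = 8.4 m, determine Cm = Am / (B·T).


Formula: Cm = Am / (B * T)
Step 1 — B * T = 26.7 * 8.4 = 224.28 m^2
Step 2 — Cm = 216.7 / 224.28 ≈ 0.96620 (5 s.f.)

0.96620


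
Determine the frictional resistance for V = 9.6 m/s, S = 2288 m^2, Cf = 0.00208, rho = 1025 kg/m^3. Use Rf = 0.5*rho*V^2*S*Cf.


Formula: Rf = 0.5 * rho * V^2 * S * Cf
Step 1 — V^2 = 9.6^2 = 92.16
Step 2 — 0.5 * rho * V^2 = 0.5 * 1025 * 92.16 = 47232.0
Step 3 — Rf = 47232.0 * 2288 * 0.00208 ≈ 224780 N (5 s.f.)

224780 N


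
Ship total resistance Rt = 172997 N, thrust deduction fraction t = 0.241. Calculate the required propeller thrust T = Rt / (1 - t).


Formula: T = Rt / (1 - t)
Step 1 — (1 - t) = 1 - 0.241 = 0.759
Step 2 — T = 172997 / 0.759 ≈ 227930 N (5 s.f.)

227930 N


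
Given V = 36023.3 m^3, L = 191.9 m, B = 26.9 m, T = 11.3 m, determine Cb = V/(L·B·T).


Formula: Cb = V / (L * B * T)
Step 1 — L * B * T = 191.9 * 26.9 * 11.3 = 58331.843 m^3
Step 2 — Cb = 36023.3 / 58331.843 ≈ 0.61756 (5 s.f.)

0.61756


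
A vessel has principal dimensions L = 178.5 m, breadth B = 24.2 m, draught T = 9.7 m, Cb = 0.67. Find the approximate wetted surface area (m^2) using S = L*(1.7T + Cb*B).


Formula: S = 1.7*L*T + V/T with V = Cb*L*B*T, i.e. S = L * (1.7*T + Cb*B)
Step 1 — 1.7*T = 1.7 * 9.7 = 16.49 m
Step 2 — Cb*B = 0.67 * 24.2 = 16.214 m
Step 3 — 1.7*T + Cb*B = 16.49 + 16.214 = 32.704 m
Step 4 — S = 178.5 * 32.704 ≈ 5837.7 m^2 (5 s.f.)

5837.7 m^2


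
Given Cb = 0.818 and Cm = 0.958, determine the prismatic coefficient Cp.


Formula: Cp = Cb / Cm
Substituting: Cp = 0.818 / 0.958
Result: Cp ≈ 0.85386 (5 s.f.)

0.85386


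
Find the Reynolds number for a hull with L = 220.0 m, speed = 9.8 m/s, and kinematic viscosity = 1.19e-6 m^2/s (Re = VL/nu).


Formula: Re = V * L / nu
Step 1 — V * L = 9.8 * 220.0 = 2156.0 m^2/s
Step 2 — Re = 2156.0 / 1.19e-6 = 1.81e+09

1.81e+09


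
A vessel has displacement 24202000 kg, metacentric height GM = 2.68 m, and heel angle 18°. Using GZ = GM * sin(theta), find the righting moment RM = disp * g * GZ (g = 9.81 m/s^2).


Formula: GZ = GM * sin(theta); RM = disp * g * GZ
Step 1 — GZ = 2.68 * sin(18°) = 2.68 * 0.309017 = 0.828166 m
Step 2 — RM = 24202000 * 9.81 * 0.828166 ≈ 196620000 N·m (5 s.f.)

196620000 N·m


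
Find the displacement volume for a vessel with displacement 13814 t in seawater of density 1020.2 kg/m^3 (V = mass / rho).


Formula: V = mass / rho
Step 1 — convert tonnes to kg: 13814 t * 1000 = 13814000 kg
Step 2 — V = 13814000 / 1020.2 ≈ 13540 m^3 (5 s.f.)

13540 m^3


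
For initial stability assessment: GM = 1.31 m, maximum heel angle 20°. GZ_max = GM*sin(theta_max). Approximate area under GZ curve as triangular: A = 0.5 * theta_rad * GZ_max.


Formula: GZ_max = GM * sin(theta); Area = 0.5 * theta_rad * GZ_max
Step 1 — GZ_max = 1.31 * sin(20°) = 1.31 * 0.34202 = 0.448046 m
Step 2 — theta_rad = 20 * pi/180 = 0.349066 rad
Step 3 — Area = 0.5 * 0.349066 * 0.448046 ≈ 0.078199 m·rad (5 s.f.)

0.078199 m·rad


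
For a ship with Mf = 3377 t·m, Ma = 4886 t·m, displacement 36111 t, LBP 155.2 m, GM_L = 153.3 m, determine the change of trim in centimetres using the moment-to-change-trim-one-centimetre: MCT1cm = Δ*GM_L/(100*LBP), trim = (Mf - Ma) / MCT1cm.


Formula: net trimming moment = Mf - Ma; MCT1cm = Δ*GM_L/(100*LBP); trim = net moment / MCT1cm
Step 1 — net trimming moment = 3377 - 4886 = -1509 t·m
Step 2 — MCT1cm = 36111 * 153.3 / (100 * 155.2) = 356.6892 t·m/cm
Step 3 — trim = -1509 / 356.6892 ≈ -4.2306 cm (5 s.f.)

-4.2306 cm


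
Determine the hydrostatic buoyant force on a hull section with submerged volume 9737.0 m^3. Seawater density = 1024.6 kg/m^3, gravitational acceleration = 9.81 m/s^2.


Formula: Fb = rho * g * V
Substituting: Fb = 1024.6 * 9.81 * 9737.0
Intermediate: 1024.6 * 9.81 = 10051.326
Result: Fb = 10051.326 * 9737.0 ≈ 97870000 N (5 s.f.)

97870000 N


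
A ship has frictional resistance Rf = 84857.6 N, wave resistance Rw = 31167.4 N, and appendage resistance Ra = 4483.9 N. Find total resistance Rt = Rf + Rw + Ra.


Formula: Rt = Rf + Rw + Ra
Substituting: Rt = 84857.6 + 31167.4 + 4483.9
Result: Rt = 120508.9 N

120508.9 N


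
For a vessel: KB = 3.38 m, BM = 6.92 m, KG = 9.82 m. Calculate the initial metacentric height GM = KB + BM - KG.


Formula: GM = KB + BM - KG
Step 1 — KM = KB + BM = 3.38 + 6.92 = 10.3 m
Step 2 — GM = KM - KG = 10.3 - 9.82 = 0.48 m

0.48 m


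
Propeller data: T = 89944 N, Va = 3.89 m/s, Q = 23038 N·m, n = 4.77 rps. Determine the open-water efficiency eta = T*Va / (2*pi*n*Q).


Formula: eta = T * Va / (2 * pi * n * Q)
Step 1 — numerator = T * Va = 89944 * 3.89 = 349882.16
Step 2 — 2 * pi * n = 2 * pi * 4.77 = 29.970794
Step 3 — denominator = 29.970794 * 23038 = 690467.15
Step 4 — eta = 349882.16 / 690467.15 ≈ 0.50673 (5 s.f.)

0.50673


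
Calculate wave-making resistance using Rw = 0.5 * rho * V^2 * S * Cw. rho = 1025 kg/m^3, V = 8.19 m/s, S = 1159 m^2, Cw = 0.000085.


Formula: Rw = 0.5 * rho * V^2 * S * Cw
Step 1 — V^2 = 8.19^2 = 67.0761
Step 2 — 0.5 * rho * V^2 = 0.5 * 1025 * 67.0761 = 34376.50125
Step 3 — Rw = 34376.50125 * 1159 * 0.000085 ≈ 3386.6 N (5 s.f.)

3386.6 N


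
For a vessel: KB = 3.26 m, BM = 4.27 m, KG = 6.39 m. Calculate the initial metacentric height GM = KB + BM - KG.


Formula: GM = KB + BM - KG
Step 1 — KM = KB + BM = 3.26 + 4.27 = 7.53 m
Step 2 — GM = KM - KG = 7.53 - 6.39 = 1.14 m

1.14 m


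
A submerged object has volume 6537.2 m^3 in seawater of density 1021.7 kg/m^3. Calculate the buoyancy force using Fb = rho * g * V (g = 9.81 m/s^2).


Formula: Fb = rho * g * V
Substituting: Fb = 1021.7 * 9.81 * 6537.2
Intermediate: 1021.7 * 9.81 = 10022.877
Result: Fb = 10022.877 * 6537.2 ≈ 65522000 N (5 s.f.)

65522000 N


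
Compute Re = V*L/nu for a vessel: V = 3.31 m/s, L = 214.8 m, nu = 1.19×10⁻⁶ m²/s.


Formula: Re = V * L / nu
Step 1 — V * L = 3.31 * 214.8 = 710.988 m^2/s
Step 2 — Re = 710.988 / 1.19e-6 = 5.97e+08

5.97e+08


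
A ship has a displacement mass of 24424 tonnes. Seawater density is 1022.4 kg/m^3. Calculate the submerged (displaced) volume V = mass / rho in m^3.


Formula: V = mass / rho
Step 1 — convert tonnes to kg: 24424 t * 1000 = 24424000 kg
Step 2 — V = 24424000 / 1022.4 ≈ 23889 m^3 (5 s.f.)

23889 m^3


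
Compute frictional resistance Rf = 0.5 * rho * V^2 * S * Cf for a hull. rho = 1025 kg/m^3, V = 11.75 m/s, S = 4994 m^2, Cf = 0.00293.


Formula: Rf = 0.5 * rho * V^2 * S * Cf
Step 1 — V^2 = 11.75^2 = 138.0625
Step 2 — 0.5 * rho * V^2 = 0.5 * 1025 * 138.0625 = 70757.03125
Step 3 — Rf = 70757.03125 * 4994 * 0.00293 ≈ 1035300 N (5 s.f.)

1035300 N


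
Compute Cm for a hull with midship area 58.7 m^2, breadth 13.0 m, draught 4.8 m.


Formula: Cm = Am / (B * T)
Step 1 — B * T = 13.0 * 4.8 = 62.4 m^2
Step 2 — Cm = 58.7 / 62.4 ≈ 0.94071 (5 s.f.)

0.94071


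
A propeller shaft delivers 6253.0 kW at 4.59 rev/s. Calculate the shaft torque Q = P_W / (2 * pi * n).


Formula: Q = P_W / (2 * pi * n)
Step 1 — P_W = 6253.0 kW * 1000 = 6253000.0 W
Step 2 — 2 * pi * n = 2 * pi * 4.59 = 28.839821
Step 3 — Q = 6253000.0 / 28.839821 ≈ 216820 N·m (5 s.f.)

216820 N·m


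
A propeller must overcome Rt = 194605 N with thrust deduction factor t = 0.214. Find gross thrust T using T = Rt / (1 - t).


Formula: T = Rt / (1 - t)
Step 1 — (1 - t) = 1 - 0.214 = 0.786
Step 2 — T = 194605 / 0.786 ≈ 247590 N (5 s.f.)

247590 N


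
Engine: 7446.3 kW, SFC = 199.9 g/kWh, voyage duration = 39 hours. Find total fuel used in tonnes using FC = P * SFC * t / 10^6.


Formula: FC (tonnes) = P * SFC * t / 1,000,000
Step 1 — P * SFC * t = 7446.3 * 199.9 * 39 = 58052099.43 g
Step 2 — FC (tonnes) = 58052099.43 / 1,000,000 ≈ 58.052 tonnes (5 s.f.)

58.052 tonnes


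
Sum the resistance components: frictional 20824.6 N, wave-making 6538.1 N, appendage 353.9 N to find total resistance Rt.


Formula: Rt = Rf + Rw + Ra
Substituting: Rt = 20824.6 + 6538.1 + 353.9
Result: Rt = 27716.6 N

27716.6 N


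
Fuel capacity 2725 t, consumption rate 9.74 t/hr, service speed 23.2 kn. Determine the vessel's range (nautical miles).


Formula: endurance = fuel / rate; range = endurance * speed
Step 1 — endurance = 2725 / 9.74 = 279.7741 hours
Step 2 — range = 279.7741 * 23.2 ≈ 6490.8 nautical miles (5 s.f.)

6490.8 NM
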